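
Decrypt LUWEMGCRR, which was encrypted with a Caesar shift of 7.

L(11): 11−7=4 → E
U(20): 20−7=13 → N
W(22): 22−7=15 → P
E(4): 4−7=-3≡23 → X
M(12): 12−7=5 → F
G(6): 6−7=-1≡25 → Z
C(2): 2−7=-5≡21 → V
R(17): 17−7=10 → K
R(17): 17−7=10 → K

ENPXFZVKK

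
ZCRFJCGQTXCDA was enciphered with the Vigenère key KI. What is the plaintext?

Repeat the key across the ciphertext: KIKIKIKIKIKIK
Z(25)−K(10): 15 → P
C(2)−I(8): -6≡20 → U
R(17)−K(10): 7 → H
F(5)−I(8): -3≡23 → X
J(9)−K(10): -1≡25 → Z
C(2)−I(8): -6≡20 → U
G(6)−K(10): -4≡22 → W
Q(16)−I(8): 8 → I
T(19)−K(10): 9 → J
X(23)−I(8): 15 → P
C(2)−K(10): -8≡18 → S
D(3)−I(8): -5≡21 → V
A(0)−K(10): -10≡16 → Q

PUHXZUWIJPSVQ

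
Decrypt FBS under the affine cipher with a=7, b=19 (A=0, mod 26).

The inverse of 7 mod 26 is 15, since 7·15=105≡1. Apply D(y)=15·(y−19) mod 26:
F(5): 15·(5−19)=-210≡24 → Y
B(1): 15·(1−19)=-270≡16 → Q
S(18): 15·(18−19)=-15≡11 → L

YQL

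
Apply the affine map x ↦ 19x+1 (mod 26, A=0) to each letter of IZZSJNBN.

XIIFQOUO

I(8): 19·8+1=153≡23 → X
Z(25): 19·25+1=476≡8 → I
Z(25): 19·25+1=476≡8 → I
S(18): 19·18+1=343≡5 → F
J(9): 19·9+1=172≡16 → Q
N(13): 19·13+1=248≡14 → O
B(1): 19·1+1=20 → U
N(13): 19·13+1=248≡14 → O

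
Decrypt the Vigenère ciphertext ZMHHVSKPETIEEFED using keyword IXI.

Repeat the key across the ciphertext: IXIIXIIXIIXIIXII
Z(25)−I(8): 17 → R
M(12)−X(23): -11≡15 → P
H(7)−I(8): -1≡25 → Z
H(7)−I(8): -1≡25 → Z
V(21)−X(23): -2≡24 → Y
S(18)−I(8): 10 → K
K(10)−I(8): 2 → C
P(15)−X(23): -8≡18 → S
E(4)−I(8): -4≡22 → W
T(19)−I(8): 11 → L
I(8)−X(23): -15≡11 → L
E(4)−I(8): -4≡22 → W
E(4)−I(8): -4≡22 → W
F(5)−X(23): -18≡8 → I
E(4)−I(8): -4≡22 → W
D(3)−I(8): -5≡21 → V

RPZZYKCSWLLWWIWV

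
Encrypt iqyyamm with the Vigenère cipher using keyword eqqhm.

mgofmqc

Repeat the key across the message: eqqhmeq
i(8)+e(4): 12 → m
q(16)+q(16): 32≡6 → g
y(24)+q(16): 40≡14 → o
y(24)+h(7): 31≡5 → f
a(0)+m(12): 12 → m
m(12)+e(4): 16 → q
m(12)+q(16): 28≡2 → c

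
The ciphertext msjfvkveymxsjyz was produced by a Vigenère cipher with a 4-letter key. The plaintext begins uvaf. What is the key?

sxja

Subtract each crib letter from the matching ciphertext letter (mod 26):
m(12)−u(20)=-8≡18 → s
s(18)−v(21)=-3≡23 → x
j(9)−a(0)=9 → j
f(5)−f(5)=0 → a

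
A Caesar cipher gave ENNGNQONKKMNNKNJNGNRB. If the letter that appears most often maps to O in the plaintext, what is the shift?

The most frequent ciphertext letter is N (appears 9 times).
N is position 13; O is position 14.
Shift = -1≡25.

25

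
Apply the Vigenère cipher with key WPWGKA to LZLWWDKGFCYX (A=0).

Repeat the key across the message: WPWGKAWPWGKA
L(11)+W(22): 33≡7 → H
Z(25)+P(15): 40≡14 → O
L(11)+W(22): 33≡7 → H
W(22)+G(6): 28≡2 → C
W(22)+K(10): 32≡6 → G
D(3)+A(0): 3 → D
K(10)+W(22): 32≡6 → G
G(6)+P(15): 21 → V
F(5)+W(22): 27≡1 → B
C(2)+G(6): 8 → I
Y(24)+K(10): 34≡8 → I
X(23)+A(0): 23 → X

HOHCGDGVBIIX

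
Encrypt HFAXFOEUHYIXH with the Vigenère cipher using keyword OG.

VLODTUSAVEWDV

Repeat the key across the message: OGOGOGOGOGOGO
H(7)+O(14): 21 → V
F(5)+G(6): 11 → L
A(0)+O(14): 14 → O
X(23)+G(6): 29≡3 → D
F(5)+O(14): 19 → T
O(14)+G(6): 20 → U
E(4)+O(14): 18 → S
U(20)+G(6): 26≡0 → A
H(7)+O(14): 21 → V
Y(24)+G(6): 30≡4 → E
I(8)+O(14): 22 → W
X(23)+G(6): 29≡3 → D
H(7)+O(14): 21 → V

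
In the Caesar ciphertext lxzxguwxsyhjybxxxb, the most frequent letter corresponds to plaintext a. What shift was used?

23

The most frequent ciphertext letter is x (appears 6 times).
x is position 23; a is position 0.
Shift = 23.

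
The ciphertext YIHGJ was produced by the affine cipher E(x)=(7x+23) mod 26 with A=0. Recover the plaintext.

PJUFY

The inverse of 7 mod 26 is 15, since 7·15=105≡1. Apply D(y)=15·(y−23) mod 26:
Y(24): 15·(24−23)=15 → P
I(8): 15·(8−23)=-225≡9 → J
H(7): 15·(7−23)=-240≡20 → U
G(6): 15·(6−23)=-255≡5 → F
J(9): 15·(9−23)=-210≡24 → Y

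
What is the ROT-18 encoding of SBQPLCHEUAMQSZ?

KTIHDUZWMSEIKR

S(18): 18+18=36≡10 → K
B(1): 1+18=19 → T
Q(16): 16+18=34≡8 → I
P(15): 15+18=33≡7 → H
L(11): 11+18=29≡3 → D
C(2): 2+18=20 → U
H(7): 7+18=25 → Z
E(4): 4+18=22 → W
U(20): 20+18=38≡12 → M
A(0): 0+18=18 → S
M(12): 12+18=30≡4 → E
Q(16): 16+18=34≡8 → I
S(18): 18+18=36≡10 → K
Z(25): 25+18=43≡17 → R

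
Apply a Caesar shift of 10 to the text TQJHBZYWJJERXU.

T(19): 19+10=29≡3 → D
Q(16): 16+10=26≡0 → A
J(9): 9+10=19 → T
H(7): 7+10=17 → R
B(1): 1+10=11 → L
Z(25): 25+10=35≡9 → J
Y(24): 24+10=34≡8 → I
W(22): 22+10=32≡6 → G
J(9): 9+10=19 → T
J(9): 9+10=19 → T
E(4): 4+10=14 → O
R(17): 17+10=27≡1 → B
X(23): 23+10=33≡7 → H
U(20): 20+10=30≡4 → E

DATRLJIGTTOBHE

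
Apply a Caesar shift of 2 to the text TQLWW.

T(19): 19+2=21 → V
Q(16): 16+2=18 → S
L(11): 11+2=13 → N
W(22): 22+2=24 → Y
W(22): 22+2=24 → Y

VSNYY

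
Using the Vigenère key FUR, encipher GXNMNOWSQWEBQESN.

LRERHFBMHBYSVYJS

Repeat the key across the message: FURFURFURFURFURF
G(6)+F(5): 11 → L
X(23)+U(20): 43≡17 → R
N(13)+R(17): 30≡4 → E
M(12)+F(5): 17 → R
N(13)+U(20): 33≡7 → H
O(14)+R(17): 31≡5 → F
W(22)+F(5): 27≡1 → B
S(18)+U(20): 38≡12 → M
Q(16)+R(17): 33≡7 → H
W(22)+F(5): 27≡1 → B
E(4)+U(20): 24 → Y
B(1)+R(17): 18 → S
Q(16)+F(5): 21 → V
E(4)+U(20): 24 → Y
S(18)+R(17): 35≡9 → J
N(13)+F(5): 18 → S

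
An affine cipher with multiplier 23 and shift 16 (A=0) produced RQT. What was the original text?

The inverse of 23 mod 26 is 17, since 23·17=391≡1. Apply D(y)=17·(y−16) mod 26:
R(17): 17·(17−16)=17 → R
Q(16): 17·(16−16)=0 → A
T(19): 17·(19−16)=51≡25 → Z

RAZ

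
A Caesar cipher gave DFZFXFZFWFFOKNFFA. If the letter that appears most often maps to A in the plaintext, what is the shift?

The most frequent ciphertext letter is F (appears 8 times).
F is position 5; A is position 0.
Shift = 5.

5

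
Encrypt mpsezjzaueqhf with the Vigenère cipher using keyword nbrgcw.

zqjkbfmblksds

Repeat the key across the message: nbrgcwnbrgcwn
m(12)+n(13): 25 → z
p(15)+b(1): 16 → q
s(18)+r(17): 35≡9 → j
e(4)+g(6): 10 → k
z(25)+c(2): 27≡1 → b
j(9)+w(22): 31≡5 → f
z(25)+n(13): 38≡12 → m
a(0)+b(1): 1 → b
u(20)+r(17): 37≡11 → l
e(4)+g(6): 10 → k
q(16)+c(2): 18 → s
h(7)+w(22): 29≡3 → d
f(5)+n(13): 18 → s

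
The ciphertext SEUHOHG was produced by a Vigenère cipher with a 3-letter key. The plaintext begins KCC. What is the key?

Subtract each crib letter from the matching ciphertext letter (mod 26):
S(18)−K(10)=8 → I
E(4)−C(2)=2 → C
U(20)−C(2)=18 → S

ICS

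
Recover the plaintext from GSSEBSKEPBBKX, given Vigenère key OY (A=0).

Repeat the key across the ciphertext: OYOYOYOYOYOYO
G(6)−O(14): -8≡18 → S
S(18)−Y(24): -6≡20 → U
S(18)−O(14): 4 → E
E(4)−Y(24): -20≡6 → G
B(1)−O(14): -13≡13 → N
S(18)−Y(24): -6≡20 → U
K(10)−O(14): -4≡22 → W
E(4)−Y(24): -20≡6 → G
P(15)−O(14): 1 → B
B(1)−Y(24): -23≡3 → D
B(1)−O(14): -13≡13 → N
K(10)−Y(24): -14≡12 → M
X(23)−O(14): 9 → J

SUEGNUWGBDNMJ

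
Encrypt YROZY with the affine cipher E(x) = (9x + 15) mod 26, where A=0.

XMLGX

Y(24): 9·24+15=231≡23 → X
R(17): 9·17+15=168≡12 → M
O(14): 9·14+15=141≡11 → L
Z(25): 9·25+15=240≡6 → G
Y(24): 9·24+15=231≡23 → X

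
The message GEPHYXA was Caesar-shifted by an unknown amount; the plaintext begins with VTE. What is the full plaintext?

VTEWNMP

From the crib: G(6)−V(21)=-15≡11, so the shift is 11.
Subtract 11 from each ciphertext letter:
G(6): 6−11=-5≡21 → V
E(4): 4−11=-7≡19 → T
P(15): 15−11=4 → E
H(7): 7−11=-4≡22 → W
Y(24): 24−11=13 → N
X(23): 23−11=12 → M
A(0): 0−11=-11≡15 → P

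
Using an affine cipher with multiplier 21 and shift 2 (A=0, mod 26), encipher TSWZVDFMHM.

LQWHBNDUTU

T(19): 21·19+2=401≡11 → L
S(18): 21·18+2=380≡16 → Q
W(22): 21·22+2=464≡22 → W
Z(25): 21·25+2=527≡7 → H
V(21): 21·21+2=443≡1 → B
D(3): 21·3+2=65≡13 → N
F(5): 21·5+2=107≡3 → D
M(12): 21·12+2=254≡20 → U
H(7): 21·7+2=149≡19 → T
M(12): 21·12+2=254≡20 → U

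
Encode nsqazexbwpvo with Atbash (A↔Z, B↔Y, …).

mhjzavcydkel

n(13) → m(12)
s(18) → h(7)
q(16) → j(9)
a(0) → z(25)
z(25) → a(0)
e(4) → v(21)
x(23) → c(2)
b(1) → y(24)
w(22) → d(3)
p(15) → k(10)
v(21) → e(4)
o(14) → l(11)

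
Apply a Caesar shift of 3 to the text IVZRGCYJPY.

I(8): 8+3=11 → L
V(21): 21+3=24 → Y
Z(25): 25+3=28≡2 → C
R(17): 17+3=20 → U
G(6): 6+3=9 → J
C(2): 2+3=5 → F
Y(24): 24+3=27≡1 → B
J(9): 9+3=12 → M
P(15): 15+3=18 → S
Y(24): 24+3=27≡1 → B

LYCUJFBMSB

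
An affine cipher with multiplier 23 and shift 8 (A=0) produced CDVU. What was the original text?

The inverse of 23 mod 26 is 17, since 23·17=391≡1. Apply D(y)=17·(y−8) mod 26:
C(2): 17·(2−8)=-102≡2 → C
D(3): 17·(3−8)=-85≡19 → T
V(21): 17·(21−8)=221≡13 → N
U(20): 17·(20−8)=204≡22 → W

CTNW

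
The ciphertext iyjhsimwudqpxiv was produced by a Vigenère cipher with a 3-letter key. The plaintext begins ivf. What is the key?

ade

Subtract each crib letter from the matching ciphertext letter (mod 26):
i(8)−i(8)=0 → a
y(24)−v(21)=3 → d
j(9)−f(5)=4 → e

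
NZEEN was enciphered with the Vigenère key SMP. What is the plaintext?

Repeat the key across the ciphertext: SMPSM
N(13)−S(18): -5≡21 → V
Z(25)−M(12): 13 → N
E(4)−P(15): -11≡15 → P
E(4)−S(18): -14≡12 → M
N(13)−M(12): 1 → B

VNPMB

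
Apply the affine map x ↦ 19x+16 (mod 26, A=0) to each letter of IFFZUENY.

MHHXGODE

I(8): 19·8+16=168≡12 → M
F(5): 19·5+16=111≡7 → H
F(5): 19·5+16=111≡7 → H
Z(25): 19·25+16=491≡23 → X
U(20): 19·20+16=396≡6 → G
E(4): 19·4+16=92≡14 → O
N(13): 19·13+16=263≡3 → D
Y(24): 19·24+16=472≡4 → E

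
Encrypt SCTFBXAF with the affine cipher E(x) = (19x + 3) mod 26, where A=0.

HPAUWYDU

S(18): 19·18+3=345≡7 → H
C(2): 19·2+3=41≡15 → P
T(19): 19·19+3=364≡0 → A
F(5): 19·5+3=98≡20 → U
B(1): 19·1+3=22 → W
X(23): 19·23+3=440≡24 → Y
A(0): 19·0+3=3 → D
F(5): 19·5+3=98≡20 → U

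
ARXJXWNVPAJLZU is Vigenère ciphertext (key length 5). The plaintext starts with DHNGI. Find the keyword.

XKKDP

Subtract each crib letter from the matching ciphertext letter (mod 26):
A(0)−D(3)=-3≡23 → X
R(17)−H(7)=10 → K
X(23)−N(13)=10 → K
J(9)−G(6)=3 → D
X(23)−I(8)=15 → P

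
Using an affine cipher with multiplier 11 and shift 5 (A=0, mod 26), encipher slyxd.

vwjym

s(18): 11·18+5=203≡21 → v
l(11): 11·11+5=126≡22 → w
y(24): 11·24+5=269≡9 → j
x(23): 11·23+5=258≡24 → y
d(3): 11·3+5=38≡12 → m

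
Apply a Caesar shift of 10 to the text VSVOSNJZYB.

FCFYCXTJIL

V(21): 21+10=31≡5 → F
S(18): 18+10=28≡2 → C
V(21): 21+10=31≡5 → F
O(14): 14+10=24 → Y
S(18): 18+10=28≡2 → C
N(13): 13+10=23 → X
J(9): 9+10=19 → T
Z(25): 25+10=35≡9 → J
Y(24): 24+10=34≡8 → I
B(1): 1+10=11 → L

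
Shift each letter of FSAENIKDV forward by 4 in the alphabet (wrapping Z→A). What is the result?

JWEIRMOHZ

F(5): 5+4=9 → J
S(18): 18+4=22 → W
A(0): 0+4=4 → E
E(4): 4+4=8 → I
N(13): 13+4=17 → R
I(8): 8+4=12 → M
K(10): 10+4=14 → O
D(3): 3+4=7 → H
V(21): 21+4=25 → Z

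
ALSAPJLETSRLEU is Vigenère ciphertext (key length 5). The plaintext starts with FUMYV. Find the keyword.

Subtract each crib letter from the matching ciphertext letter (mod 26):
A(0)−F(5)=-5≡21 → V
L(11)−U(20)=-9≡17 → R
S(18)−M(12)=6 → G
A(0)−Y(24)=-24≡2 → C
P(15)−V(21)=-6≡20 → U

VRGCU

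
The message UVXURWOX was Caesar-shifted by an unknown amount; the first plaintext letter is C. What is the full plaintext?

CDFCZEWF

From the crib: U(20)−C(2)=18, so the shift is 18.
Subtract 18 from each ciphertext letter:
U(20): 20−18=2 → C
V(21): 21−18=3 → D
X(23): 23−18=5 → F
U(20): 20−18=2 → C
R(17): 17−18=-1≡25 → Z
W(22): 22−18=4 → E
O(14): 14−18=-4≡22 → W
X(23): 23−18=5 → F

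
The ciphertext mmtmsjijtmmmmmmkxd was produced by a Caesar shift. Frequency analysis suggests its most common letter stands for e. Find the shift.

The most frequent ciphertext letter is m (appears 9 times).
m is position 12; e is position 4.
Shift = 8.

8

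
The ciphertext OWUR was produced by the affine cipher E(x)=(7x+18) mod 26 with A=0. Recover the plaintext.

SIEL

The inverse of 7 mod 26 is 15, since 7·15=105≡1. Apply D(y)=15·(y−18) mod 26:
O(14): 15·(14−18)=-60≡18 → S
W(22): 15·(22−18)=60≡8 → I
U(20): 15·(20−18)=30≡4 → E
R(17): 15·(17−18)=-15≡11 → L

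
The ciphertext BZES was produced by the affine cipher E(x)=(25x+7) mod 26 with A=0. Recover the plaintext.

The inverse of 25 mod 26 is 25, since 25·25=625≡1. Apply D(y)=25·(y−7) mod 26:
B(1): 25·(1−7)=-150≡6 → G
Z(25): 25·(25−7)=450≡8 → I
E(4): 25·(4−7)=-75≡3 → D
S(18): 25·(18−7)=275≡15 → P

GIDP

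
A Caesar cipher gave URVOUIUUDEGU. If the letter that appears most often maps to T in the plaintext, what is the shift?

1

The most frequent ciphertext letter is U (appears 5 times).
U is position 20; T is position 19.
Shift = 1.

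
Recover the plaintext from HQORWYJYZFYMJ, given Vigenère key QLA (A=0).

Repeat the key across the ciphertext: QLAQLAQLAQLAQ
H(7)−Q(16): -9≡17 → R
Q(16)−L(11): 5 → F
O(14)−A(0): 14 → O
R(17)−Q(16): 1 → B
W(22)−L(11): 11 → L
Y(24)−A(0): 24 → Y
J(9)−Q(16): -7≡19 → T
Y(24)−L(11): 13 → N
Z(25)−A(0): 25 → Z
F(5)−Q(16): -11≡15 → P
Y(24)−L(11): 13 → N
M(12)−A(0): 12 → M
J(9)−Q(16): -7≡19 → T

RFOBLYTNZPNMT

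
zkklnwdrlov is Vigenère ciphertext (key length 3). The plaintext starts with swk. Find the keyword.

hoa

Subtract each crib letter from the matching ciphertext letter (mod 26):
z(25)−s(18)=7 → h
k(10)−w(22)=-12≡14 → o
k(10)−k(10)=0 → a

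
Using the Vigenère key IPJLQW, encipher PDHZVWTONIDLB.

XSQKLSBDWTTHJ

Repeat the key across the message: IPJLQWIPJLQWI
P(15)+I(8): 23 → X
D(3)+P(15): 18 → S
H(7)+J(9): 16 → Q
Z(25)+L(11): 36≡10 → K
V(21)+Q(16): 37≡11 → L
W(22)+W(22): 44≡18 → S
T(19)+I(8): 27≡1 → B
O(14)+P(15): 29≡3 → D
N(13)+J(9): 22 → W
I(8)+L(11): 19 → T
D(3)+Q(16): 19 → T
L(11)+W(22): 33≡7 → H
B(1)+I(8): 9 → J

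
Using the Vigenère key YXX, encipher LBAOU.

Repeat the key across the message: YXXYX
L(11)+Y(24): 35≡9 → J
B(1)+X(23): 24 → Y
A(0)+X(23): 23 → X
O(14)+Y(24): 38≡12 → M
U(20)+X(23): 43≡17 → R

JYXMR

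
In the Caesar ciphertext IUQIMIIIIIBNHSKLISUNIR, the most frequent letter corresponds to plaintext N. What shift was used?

21

The most frequent ciphertext letter is I (appears 9 times).
I is position 8; N is position 13.
Shift = -5≡21.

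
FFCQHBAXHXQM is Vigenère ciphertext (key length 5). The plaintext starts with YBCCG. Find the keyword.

Subtract each crib letter from the matching ciphertext letter (mod 26):
F(5)−Y(24)=-19≡7 → H
F(5)−B(1)=4 → E
C(2)−C(2)=0 → A
Q(16)−C(2)=14 → O
H(7)−G(6)=1 → B

HEAOB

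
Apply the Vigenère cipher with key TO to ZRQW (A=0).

Repeat the key across the message: TOTO
Z(25)+T(19): 44≡18 → S
R(17)+O(14): 31≡5 → F
Q(16)+T(19): 35≡9 → J
W(22)+O(14): 36≡10 → K

SFJK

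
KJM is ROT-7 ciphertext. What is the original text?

DCF

K(10): 10−7=3 → D
J(9): 9−7=2 → C
M(12): 12−7=5 → F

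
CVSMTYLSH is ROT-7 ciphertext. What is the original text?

C(2): 2−7=-5≡21 → V
V(21): 21−7=14 → O
S(18): 18−7=11 → L
M(12): 12−7=5 → F
T(19): 19−7=12 → M
Y(24): 24−7=17 → R
L(11): 11−7=4 → E
S(18): 18−7=11 → L
H(7): 7−7=0 → A

VOLFMRELA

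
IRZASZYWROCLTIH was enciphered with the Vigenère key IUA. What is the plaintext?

Repeat the key across the ciphertext: IUAIUAIUAIUAIUA
I(8)−I(8): 0 → A
R(17)−U(20): -3≡23 → X
Z(25)−A(0): 25 → Z
A(0)−I(8): -8≡18 → S
S(18)−U(20): -2≡24 → Y
Z(25)−A(0): 25 → Z
Y(24)−I(8): 16 → Q
W(22)−U(20): 2 → C
R(17)−A(0): 17 → R
O(14)−I(8): 6 → G
C(2)−U(20): -18≡8 → I
L(11)−A(0): 11 → L
T(19)−I(8): 11 → L
I(8)−U(20): -12≡14 → O
H(7)−A(0): 7 → H

AXZSYZQCRGILLOH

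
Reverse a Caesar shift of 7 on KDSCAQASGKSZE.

K(10): 10−7=3 → D
D(3): 3−7=-4≡22 → W
S(18): 18−7=11 → L
C(2): 2−7=-5≡21 → V
A(0): 0−7=-7≡19 → T
Q(16): 16−7=9 → J
A(0): 0−7=-7≡19 → T
S(18): 18−7=11 → L
G(6): 6−7=-1≡25 → Z
K(10): 10−7=3 → D
S(18): 18−7=11 → L
Z(25): 25−7=18 → S
E(4): 4−7=-3≡23 → X

DWLVTJTLZDLSX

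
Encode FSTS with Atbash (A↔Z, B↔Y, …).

UHGH

F(5) → U(20)
S(18) → H(7)
T(19) → G(6)
S(18) → H(7)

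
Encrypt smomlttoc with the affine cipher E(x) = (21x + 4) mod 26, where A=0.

swmwbnnmu

s(18): 21·18+4=382≡18 → s
m(12): 21·12+4=256≡22 → w
o(14): 21·14+4=298≡12 → m
m(12): 21·12+4=256≡22 → w
l(11): 21·11+4=235≡1 → b
t(19): 21·19+4=403≡13 → n
t(19): 21·19+4=403≡13 → n
o(14): 21·14+4=298≡12 → m
c(2): 21·2+4=46≡20 → u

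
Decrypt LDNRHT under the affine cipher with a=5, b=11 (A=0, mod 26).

AOQWUM

The inverse of 5 mod 26 is 21, since 5·21=105≡1. Apply D(y)=21·(y−11) mod 26:
L(11): 21·(11−11)=0 → A
D(3): 21·(3−11)=-168≡14 → O
N(13): 21·(13−11)=42≡16 → Q
R(17): 21·(17−11)=126≡22 → W
H(7): 21·(7−11)=-84≡20 → U
T(19): 21·(19−11)=168≡12 → M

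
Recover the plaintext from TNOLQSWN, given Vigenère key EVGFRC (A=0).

PSIGZQSS

Repeat the key across the ciphertext: EVGFRCEV
T(19)−E(4): 15 → P
N(13)−V(21): -8≡18 → S
O(14)−G(6): 8 → I
L(11)−F(5): 6 → G
Q(16)−R(17): -1≡25 → Z
S(18)−C(2): 16 → Q
W(22)−E(4): 18 → S
N(13)−V(21): -8≡18 → S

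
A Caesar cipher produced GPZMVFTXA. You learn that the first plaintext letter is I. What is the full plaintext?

IRBOXHVZC

From the crib: G(6)−I(8)=-2≡24, so the shift is 24.
Subtract 24 from each ciphertext letter:
G(6): 6−24=-18≡8 → I
P(15): 15−24=-9≡17 → R
Z(25): 25−24=1 → B
M(12): 12−24=-12≡14 → O
V(21): 21−24=-3≡23 → X
F(5): 5−24=-19≡7 → H
T(19): 19−24=-5≡21 → V
X(23): 23−24=-1≡25 → Z
A(0): 0−24=-24≡2 → C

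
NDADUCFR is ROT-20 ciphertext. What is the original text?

N(13): 13−20=-7≡19 → T
D(3): 3−20=-17≡9 → J
A(0): 0−20=-20≡6 → G
D(3): 3−20=-17≡9 → J
U(20): 20−20=0 → A
C(2): 2−20=-18≡8 → I
F(5): 5−20=-15≡11 → L
R(17): 17−20=-3≡23 → X

TJGJAILX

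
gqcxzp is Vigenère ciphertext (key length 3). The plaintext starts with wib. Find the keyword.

Subtract each crib letter from the matching ciphertext letter (mod 26):
g(6)−w(22)=-16≡10 → k
q(16)−i(8)=8 → i
c(2)−b(1)=1 → b

kib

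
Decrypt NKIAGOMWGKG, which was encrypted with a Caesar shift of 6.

HECUAIGQAEA

N(13): 13−6=7 → H
K(10): 10−6=4 → E
I(8): 8−6=2 → C
A(0): 0−6=-6≡20 → U
G(6): 6−6=0 → A
O(14): 14−6=8 → I
M(12): 12−6=6 → G
W(22): 22−6=16 → Q
G(6): 6−6=0 → A
K(10): 10−6=4 → E
G(6): 6−6=0 → A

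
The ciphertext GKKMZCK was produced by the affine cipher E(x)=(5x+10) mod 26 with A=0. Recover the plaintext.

The inverse of 5 mod 26 is 21, since 5·21=105≡1. Apply D(y)=21·(y−10) mod 26:
G(6): 21·(6−10)=-84≡20 → U
K(10): 21·(10−10)=0 → A
K(10): 21·(10−10)=0 → A
M(12): 21·(12−10)=42≡16 → Q
Z(25): 21·(25−10)=315≡3 → D
C(2): 21·(2−10)=-168≡14 → O
K(10): 21·(10−10)=0 → A

UAAQDOA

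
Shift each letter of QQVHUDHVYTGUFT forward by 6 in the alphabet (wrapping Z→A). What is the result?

Q(16): 16+6=22 → W
Q(16): 16+6=22 → W
V(21): 21+6=27≡1 → B
H(7): 7+6=13 → N
U(20): 20+6=26≡0 → A
D(3): 3+6=9 → J
H(7): 7+6=13 → N
V(21): 21+6=27≡1 → B
Y(24): 24+6=30≡4 → E
T(19): 19+6=25 → Z
G(6): 6+6=12 → M
U(20): 20+6=26≡0 → A
F(5): 5+6=11 → L
T(19): 19+6=25 → Z

WWBNAJNBEZMALZ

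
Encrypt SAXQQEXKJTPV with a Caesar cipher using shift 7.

S(18): 18+7=25 → Z
A(0): 0+7=7 → H
X(23): 23+7=30≡4 → E
Q(16): 16+7=23 → X
Q(16): 16+7=23 → X
E(4): 4+7=11 → L
X(23): 23+7=30≡4 → E
K(10): 10+7=17 → R
J(9): 9+7=16 → Q
T(19): 19+7=26≡0 → A
P(15): 15+7=22 → W
V(21): 21+7=28≡2 → C

ZHEXXLERQAWC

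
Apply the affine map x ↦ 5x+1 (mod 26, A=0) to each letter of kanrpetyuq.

k(10): 5·10+1=51≡25 → z
a(0): 5·0+1=1 → b
n(13): 5·13+1=66≡14 → o
r(17): 5·17+1=86≡8 → i
p(15): 5·15+1=76≡24 → y
e(4): 5·4+1=21 → v
t(19): 5·19+1=96≡18 → s
y(24): 5·24+1=121≡17 → r
u(20): 5·20+1=101≡23 → x
q(16): 5·16+1=81≡3 → d

zboiyvsrxd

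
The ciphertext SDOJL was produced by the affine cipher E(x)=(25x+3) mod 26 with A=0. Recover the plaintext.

The inverse of 25 mod 26 is 25, since 25·25=625≡1. Apply D(y)=25·(y−3) mod 26:
S(18): 25·(18−3)=375≡11 → L
D(3): 25·(3−3)=0 → A
O(14): 25·(14−3)=275≡15 → P
J(9): 25·(9−3)=150≡20 → U
L(11): 25·(11−3)=200≡18 → S

LAPUS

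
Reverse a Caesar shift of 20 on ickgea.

i(8): 8−20=-12≡14 → o
c(2): 2−20=-18≡8 → i
k(10): 10−20=-10≡16 → q
g(6): 6−20=-14≡12 → m
e(4): 4−20=-16≡10 → k
a(0): 0−20=-20≡6 → g

oiqmkg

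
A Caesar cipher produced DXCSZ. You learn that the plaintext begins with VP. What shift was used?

From the crib: D(3)−V(21)=-18≡8, so the shift is 8.

8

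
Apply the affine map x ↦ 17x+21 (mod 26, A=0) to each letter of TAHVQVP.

GVKOHOQ

T(19): 17·19+21=344≡6 → G
A(0): 17·0+21=21 → V
H(7): 17·7+21=140≡10 → K
V(21): 17·21+21=378≡14 → O
Q(16): 17·16+21=293≡7 → H
V(21): 17·21+21=378≡14 → O
P(15): 17·15+21=276≡16 → Q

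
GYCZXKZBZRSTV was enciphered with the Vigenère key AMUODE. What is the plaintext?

Repeat the key across the ciphertext: AMUODEAMUODEA
G(6)−A(0): 6 → G
Y(24)−M(12): 12 → M
C(2)−U(20): -18≡8 → I
Z(25)−O(14): 11 → L
X(23)−D(3): 20 → U
K(10)−E(4): 6 → G
Z(25)−A(0): 25 → Z
B(1)−M(12): -11≡15 → P
Z(25)−U(20): 5 → F
R(17)−O(14): 3 → D
S(18)−D(3): 15 → P
T(19)−E(4): 15 → P
V(21)−A(0): 21 → V

GMILUGZPFDPPV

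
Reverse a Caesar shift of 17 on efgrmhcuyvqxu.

nopavqldhezgd

e(4): 4−17=-13≡13 → n
f(5): 5−17=-12≡14 → o
g(6): 6−17=-11≡15 → p
r(17): 17−17=0 → a
m(12): 12−17=-5≡21 → v
h(7): 7−17=-10≡16 → q
c(2): 2−17=-15≡11 → l
u(20): 20−17=3 → d
y(24): 24−17=7 → h
v(21): 21−17=4 → e
q(16): 16−17=-1≡25 → z
x(23): 23−17=6 → g
u(20): 20−17=3 → d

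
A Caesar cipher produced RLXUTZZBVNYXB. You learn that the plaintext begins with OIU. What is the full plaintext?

From the crib: R(17)−O(14)=3, so the shift is 3.
Subtract 3 from each ciphertext letter:
R(17): 17−3=14 → O
L(11): 11−3=8 → I
X(23): 23−3=20 → U
U(20): 20−3=17 → R
T(19): 19−3=16 → Q
Z(25): 25−3=22 → W
Z(25): 25−3=22 → W
B(1): 1−3=-2≡24 → Y
V(21): 21−3=18 → S
N(13): 13−3=10 → K
Y(24): 24−3=21 → V
X(23): 23−3=20 → U
B(1): 1−3=-2≡24 → Y

OIURQWWYSKVUY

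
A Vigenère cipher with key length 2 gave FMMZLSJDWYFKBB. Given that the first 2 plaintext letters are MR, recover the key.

TV

Subtract each crib letter from the matching ciphertext letter (mod 26):
F(5)−M(12)=-7≡19 → T
M(12)−R(17)=-5≡21 → V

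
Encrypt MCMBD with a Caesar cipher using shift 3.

PFPEG

M(12): 12+3=15 → P
C(2): 2+3=5 → F
M(12): 12+3=15 → P
B(1): 1+3=4 → E
D(3): 3+3=6 → G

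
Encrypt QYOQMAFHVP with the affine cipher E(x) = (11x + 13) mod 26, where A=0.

Q(16): 11·16+13=189≡7 → H
Y(24): 11·24+13=277≡17 → R
O(14): 11·14+13=167≡11 → L
Q(16): 11·16+13=189≡7 → H
M(12): 11·12+13=145≡15 → P
A(0): 11·0+13=13 → N
F(5): 11·5+13=68≡16 → Q
H(7): 11·7+13=90≡12 → M
V(21): 11·21+13=244≡10 → K
P(15): 11·15+13=178≡22 → W

HRLHPNQMKW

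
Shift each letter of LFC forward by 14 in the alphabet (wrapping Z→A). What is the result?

L(11): 11+14=25 → Z
F(5): 5+14=19 → T
C(2): 2+14=16 → Q

ZTQ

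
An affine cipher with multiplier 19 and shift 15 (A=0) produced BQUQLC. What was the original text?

The inverse of 19 mod 26 is 11, since 19·11=209≡1. Apply D(y)=11·(y−15) mod 26:
B(1): 11·(1−15)=-154≡2 → C
Q(16): 11·(16−15)=11 → L
U(20): 11·(20−15)=55≡3 → D
Q(16): 11·(16−15)=11 → L
L(11): 11·(11−15)=-44≡8 → I
C(2): 11·(2−15)=-143≡13 → N

CLDLIN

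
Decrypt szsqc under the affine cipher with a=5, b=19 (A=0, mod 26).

fwfph

The inverse of 5 mod 26 is 21, since 5·21=105≡1. Apply D(y)=21·(y−19) mod 26:
s(18): 21·(18−19)=-21≡5 → f
z(25): 21·(25−19)=126≡22 → w
s(18): 21·(18−19)=-21≡5 → f
q(16): 21·(16−19)=-63≡15 → p
c(2): 21·(2−19)=-357≡7 → h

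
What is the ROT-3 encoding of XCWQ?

X(23): 23+3=26≡0 → A
C(2): 2+3=5 → F
W(22): 22+3=25 → Z
Q(16): 16+3=19 → T

AFZT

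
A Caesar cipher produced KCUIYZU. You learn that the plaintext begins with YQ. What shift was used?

From the crib: K(10)−Y(24)=-14≡12, so the shift is 12.

12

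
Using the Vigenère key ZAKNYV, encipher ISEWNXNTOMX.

HSOJLSMTYZV

Repeat the key across the message: ZAKNYVZAKNY
I(8)+Z(25): 33≡7 → H
S(18)+A(0): 18 → S
E(4)+K(10): 14 → O
W(22)+N(13): 35≡9 → J
N(13)+Y(24): 37≡11 → L
X(23)+V(21): 44≡18 → S
N(13)+Z(25): 38≡12 → M
T(19)+A(0): 19 → T
O(14)+K(10): 24 → Y
M(12)+N(13): 25 → Z
X(23)+Y(24): 47≡21 → V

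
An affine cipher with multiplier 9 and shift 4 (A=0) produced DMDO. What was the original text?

XYXE

The inverse of 9 mod 26 is 3, since 9·3=27≡1. Apply D(y)=3·(y−4) mod 26:
D(3): 3·(3−4)=-3≡23 → X
M(12): 3·(12−4)=24 → Y
D(3): 3·(3−4)=-3≡23 → X
O(14): 3·(14−4)=30≡4 → E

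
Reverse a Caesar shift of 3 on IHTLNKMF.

FEQIKHJC

I(8): 8−3=5 → F
H(7): 7−3=4 → E
T(19): 19−3=16 → Q
L(11): 11−3=8 → I
N(13): 13−3=10 → K
K(10): 10−3=7 → H
M(12): 12−3=9 → J
F(5): 5−3=2 → C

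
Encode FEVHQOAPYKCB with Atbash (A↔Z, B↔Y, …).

F(5) → U(20)
E(4) → V(21)
V(21) → E(4)
H(7) → S(18)
Q(16) → J(9)
O(14) → L(11)
A(0) → Z(25)
P(15) → K(10)
Y(24) → B(1)
K(10) → P(15)
C(2) → X(23)
B(1) → Y(24)

UVESJLZKBPXY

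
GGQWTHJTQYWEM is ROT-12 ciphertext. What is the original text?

G(6): 6−12=-6≡20 → U
G(6): 6−12=-6≡20 → U
Q(16): 16−12=4 → E
W(22): 22−12=10 → K
T(19): 19−12=7 → H
H(7): 7−12=-5≡21 → V
J(9): 9−12=-3≡23 → X
T(19): 19−12=7 → H
Q(16): 16−12=4 → E
Y(24): 24−12=12 → M
W(22): 22−12=10 → K
E(4): 4−12=-8≡18 → S
M(12): 12−12=0 → A

UUEKHVXHEMKSA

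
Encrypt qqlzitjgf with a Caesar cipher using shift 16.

ggbpyjzwv

q(16): 16+16=32≡6 → g
q(16): 16+16=32≡6 → g
l(11): 11+16=27≡1 → b
z(25): 25+16=41≡15 → p
i(8): 8+16=24 → y
t(19): 19+16=35≡9 → j
j(9): 9+16=25 → z
g(6): 6+16=22 → w
f(5): 5+16=21 → v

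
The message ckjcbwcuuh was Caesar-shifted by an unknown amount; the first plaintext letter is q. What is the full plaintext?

qyxqpkqiiv

From the crib: c(2)−q(16)=-14≡12, so the shift is 12.
Subtract 12 from each ciphertext letter:
c(2): 2−12=-10≡16 → q
k(10): 10−12=-2≡24 → y
j(9): 9−12=-3≡23 → x
c(2): 2−12=-10≡16 → q
b(1): 1−12=-11≡15 → p
w(22): 22−12=10 → k
c(2): 2−12=-10≡16 → q
u(20): 20−12=8 → i
u(20): 20−12=8 → i
h(7): 7−12=-5≡21 → v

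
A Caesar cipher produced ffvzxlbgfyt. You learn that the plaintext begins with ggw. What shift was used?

25

From the crib: f(5)−g(6)=-1≡25, so the shift is 25.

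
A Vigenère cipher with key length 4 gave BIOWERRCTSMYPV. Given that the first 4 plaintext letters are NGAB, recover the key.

OCOV

Subtract each crib letter from the matching ciphertext letter (mod 26):
B(1)−N(13)=-12≡14 → O
I(8)−G(6)=2 → C
O(14)−A(0)=14 → O
W(22)−B(1)=21 → V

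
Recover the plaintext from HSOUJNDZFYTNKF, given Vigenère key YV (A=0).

JXQZLSFEHDVSMK

Repeat the key across the ciphertext: YVYVYVYVYVYVYV
H(7)−Y(24): -17≡9 → J
S(18)−V(21): -3≡23 → X
O(14)−Y(24): -10≡16 → Q
U(20)−V(21): -1≡25 → Z
J(9)−Y(24): -15≡11 → L
N(13)−V(21): -8≡18 → S
D(3)−Y(24): -21≡5 → F
Z(25)−V(21): 4 → E
F(5)−Y(24): -19≡7 → H
Y(24)−V(21): 3 → D
T(19)−Y(24): -5≡21 → V
N(13)−V(21): -8≡18 → S
K(10)−Y(24): -14≡12 → M
F(5)−V(21): -16≡10 → K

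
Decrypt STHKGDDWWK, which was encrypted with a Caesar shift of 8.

S(18): 18−8=10 → K
T(19): 19−8=11 → L
H(7): 7−8=-1≡25 → Z
K(10): 10−8=2 → C
G(6): 6−8=-2≡24 → Y
D(3): 3−8=-5≡21 → V
D(3): 3−8=-5≡21 → V
W(22): 22−8=14 → O
W(22): 22−8=14 → O
K(10): 10−8=2 → C

KLZCYVVOOC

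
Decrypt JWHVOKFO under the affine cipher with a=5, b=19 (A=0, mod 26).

YLIQZTSZ

The inverse of 5 mod 26 is 21, since 5·21=105≡1. Apply D(y)=21·(y−19) mod 26:
J(9): 21·(9−19)=-210≡24 → Y
W(22): 21·(22−19)=63≡11 → L
H(7): 21·(7−19)=-252≡8 → I
V(21): 21·(21−19)=42≡16 → Q
O(14): 21·(14−19)=-105≡25 → Z
K(10): 21·(10−19)=-189≡19 → T
F(5): 21·(5−19)=-294≡18 → S
O(14): 21·(14−19)=-105≡25 → Z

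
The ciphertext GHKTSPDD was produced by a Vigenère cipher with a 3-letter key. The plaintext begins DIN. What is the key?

DZX

Subtract each crib letter from the matching ciphertext letter (mod 26):
G(6)−D(3)=3 → D
H(7)−I(8)=-1≡25 → Z
K(10)−N(13)=-3≡23 → X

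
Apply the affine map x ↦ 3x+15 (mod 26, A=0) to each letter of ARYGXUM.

POJHGXZ

A(0): 3·0+15=15 → P
R(17): 3·17+15=66≡14 → O
Y(24): 3·24+15=87≡9 → J
G(6): 3·6+15=33≡7 → H
X(23): 3·23+15=84≡6 → G
U(20): 3·20+15=75≡23 → X
M(12): 3·12+15=51≡25 → Z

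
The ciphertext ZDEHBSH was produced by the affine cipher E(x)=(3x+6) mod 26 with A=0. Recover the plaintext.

PZIJHEJ

The inverse of 3 mod 26 is 9, since 3·9=27≡1. Apply D(y)=9·(y−6) mod 26:
Z(25): 9·(25−6)=171≡15 → P
D(3): 9·(3−6)=-27≡25 → Z
E(4): 9·(4−6)=-18≡8 → I
H(7): 9·(7−6)=9 → J
B(1): 9·(1−6)=-45≡7 → H
S(18): 9·(18−6)=108≡4 → E
H(7): 9·(7−6)=9 → J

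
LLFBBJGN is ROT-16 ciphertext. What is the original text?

VVPLLTQX

L(11): 11−16=-5≡21 → V
L(11): 11−16=-5≡21 → V
F(5): 5−16=-11≡15 → P
B(1): 1−16=-15≡11 → L
B(1): 1−16=-15≡11 → L
J(9): 9−16=-7≡19 → T
G(6): 6−16=-10≡16 → Q
N(13): 13−16=-3≡23 → X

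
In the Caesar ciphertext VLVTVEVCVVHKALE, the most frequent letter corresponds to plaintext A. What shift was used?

21

The most frequent ciphertext letter is V (appears 6 times).
V is position 21; A is position 0.
Shift = 21.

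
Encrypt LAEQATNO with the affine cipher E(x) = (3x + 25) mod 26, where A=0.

L(11): 3·11+25=58≡6 → G
A(0): 3·0+25=25 → Z
E(4): 3·4+25=37≡11 → L
Q(16): 3·16+25=73≡21 → V
A(0): 3·0+25=25 → Z
T(19): 3·19+25=82≡4 → E
N(13): 3·13+25=64≡12 → M
O(14): 3·14+25=67≡15 → P

GZLVZEMP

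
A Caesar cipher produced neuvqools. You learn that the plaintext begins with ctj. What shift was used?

From the crib: n(13)−c(2)=11, so the shift is 11.

11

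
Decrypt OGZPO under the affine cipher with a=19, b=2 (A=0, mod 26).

CSTNC

The inverse of 19 mod 26 is 11, since 19·11=209≡1. Apply D(y)=11·(y−2) mod 26:
O(14): 11·(14−2)=132≡2 → C
G(6): 11·(6−2)=44≡18 → S
Z(25): 11·(25−2)=253≡19 → T
P(15): 11·(15−2)=143≡13 → N
O(14): 11·(14−2)=132≡2 → C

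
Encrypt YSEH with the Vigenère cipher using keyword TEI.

Repeat the key across the message: TEIT
Y(24)+T(19): 43≡17 → R
S(18)+E(4): 22 → W
E(4)+I(8): 12 → M
H(7)+T(19): 26≡0 → A

RWMA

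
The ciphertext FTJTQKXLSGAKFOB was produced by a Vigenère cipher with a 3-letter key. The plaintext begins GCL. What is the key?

ZRY

Subtract each crib letter from the matching ciphertext letter (mod 26):
F(5)−G(6)=-1≡25 → Z
T(19)−C(2)=17 → R
J(9)−L(11)=-2≡24 → Y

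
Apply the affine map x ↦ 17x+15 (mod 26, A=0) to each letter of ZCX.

Z(25): 17·25+15=440≡24 → Y
C(2): 17·2+15=49≡23 → X
X(23): 17·23+15=406≡16 → Q

YXQ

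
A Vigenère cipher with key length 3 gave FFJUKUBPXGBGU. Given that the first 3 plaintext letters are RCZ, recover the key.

ODK

Subtract each crib letter from the matching ciphertext letter (mod 26):
F(5)−R(17)=-12≡14 → O
F(5)−C(2)=3 → D
J(9)−Z(25)=-16≡10 → K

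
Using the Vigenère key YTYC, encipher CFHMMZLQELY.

AYFOKSJSCEW

Repeat the key across the message: YTYCYTYCYTY
C(2)+Y(24): 26≡0 → A
F(5)+T(19): 24 → Y
H(7)+Y(24): 31≡5 → F
M(12)+C(2): 14 → O
M(12)+Y(24): 36≡10 → K
Z(25)+T(19): 44≡18 → S
L(11)+Y(24): 35≡9 → J
Q(16)+C(2): 18 → S
E(4)+Y(24): 28≡2 → C
L(11)+T(19): 30≡4 → E
Y(24)+Y(24): 48≡22 → W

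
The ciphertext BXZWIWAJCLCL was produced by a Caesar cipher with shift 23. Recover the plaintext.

B(1): 1−23=-22≡4 → E
X(23): 23−23=0 → A
Z(25): 25−23=2 → C
W(22): 22−23=-1≡25 → Z
I(8): 8−23=-15≡11 → L
W(22): 22−23=-1≡25 → Z
A(0): 0−23=-23≡3 → D
J(9): 9−23=-14≡12 → M
C(2): 2−23=-21≡5 → F
L(11): 11−23=-12≡14 → O
C(2): 2−23=-21≡5 → F
L(11): 11−23=-12≡14 → O

EACZLZDMFOFO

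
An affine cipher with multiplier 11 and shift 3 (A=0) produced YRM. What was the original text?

The inverse of 11 mod 26 is 19, since 11·19=209≡1. Apply D(y)=19·(y−3) mod 26:
Y(24): 19·(24−3)=399≡9 → J
R(17): 19·(17−3)=266≡6 → G
M(12): 19·(12−3)=171≡15 → P

JGP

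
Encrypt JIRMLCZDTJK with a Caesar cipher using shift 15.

J(9): 9+15=24 → Y
I(8): 8+15=23 → X
R(17): 17+15=32≡6 → G
M(12): 12+15=27≡1 → B
L(11): 11+15=26≡0 → A
C(2): 2+15=17 → R
Z(25): 25+15=40≡14 → O
D(3): 3+15=18 → S
T(19): 19+15=34≡8 → I
J(9): 9+15=24 → Y
K(10): 10+15=25 → Z

YXGBAROSIYZ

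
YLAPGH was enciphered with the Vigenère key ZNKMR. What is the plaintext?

ZYQDPI

Repeat the key across the ciphertext: ZNKMRZ
Y(24)−Z(25): -1≡25 → Z
L(11)−N(13): -2≡24 → Y
A(0)−K(10): -10≡16 → Q
P(15)−M(12): 3 → D
G(6)−R(17): -11≡15 → P
H(7)−Z(25): -18≡8 → I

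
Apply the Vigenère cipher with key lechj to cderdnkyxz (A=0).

nhgymyoaei

Repeat the key across the message: lechjlechj
c(2)+l(11): 13 → n
d(3)+e(4): 7 → h
e(4)+c(2): 6 → g
r(17)+h(7): 24 → y
d(3)+j(9): 12 → m
n(13)+l(11): 24 → y
k(10)+e(4): 14 → o
y(24)+c(2): 26≡0 → a
x(23)+h(7): 30≡4 → e
z(25)+j(9): 34≡8 → i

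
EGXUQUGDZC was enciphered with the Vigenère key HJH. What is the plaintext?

XXQNHNZUSV

Repeat the key across the ciphertext: HJHHJHHJHH
E(4)−H(7): -3≡23 → X
G(6)−J(9): -3≡23 → X
X(23)−H(7): 16 → Q
U(20)−H(7): 13 → N
Q(16)−J(9): 7 → H
U(20)−H(7): 13 → N
G(6)−H(7): -1≡25 → Z
D(3)−J(9): -6≡20 → U
Z(25)−H(7): 18 → S
C(2)−H(7): -5≡21 → V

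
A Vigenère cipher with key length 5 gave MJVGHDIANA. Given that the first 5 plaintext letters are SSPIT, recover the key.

Subtract each crib letter from the matching ciphertext letter (mod 26):
M(12)−S(18)=-6≡20 → U
J(9)−S(18)=-9≡17 → R
V(21)−P(15)=6 → G
G(6)−I(8)=-2≡24 → Y
H(7)−T(19)=-12≡14 → O

URGYO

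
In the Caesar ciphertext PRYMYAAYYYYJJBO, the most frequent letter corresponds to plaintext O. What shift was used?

10

The most frequent ciphertext letter is Y (appears 6 times).
Y is position 24; O is position 14.
Shift = 10.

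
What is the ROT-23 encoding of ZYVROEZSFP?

Z(25): 25+23=48≡22 → W
Y(24): 24+23=47≡21 → V
V(21): 21+23=44≡18 → S
R(17): 17+23=40≡14 → O
O(14): 14+23=37≡11 → L
E(4): 4+23=27≡1 → B
Z(25): 25+23=48≡22 → W
S(18): 18+23=41≡15 → P
F(5): 5+23=28≡2 → C
P(15): 15+23=38≡12 → M

WVSOLBWPCM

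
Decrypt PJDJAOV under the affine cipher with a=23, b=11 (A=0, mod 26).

The inverse of 23 mod 26 is 17, since 23·17=391≡1. Apply D(y)=17·(y−11) mod 26:
P(15): 17·(15−11)=68≡16 → Q
J(9): 17·(9−11)=-34≡18 → S
D(3): 17·(3−11)=-136≡20 → U
J(9): 17·(9−11)=-34≡18 → S
A(0): 17·(0−11)=-187≡21 → V
O(14): 17·(14−11)=51≡25 → Z
V(21): 17·(21−11)=170≡14 → O

QSUSVZO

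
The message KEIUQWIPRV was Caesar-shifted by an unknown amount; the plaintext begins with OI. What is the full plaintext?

OIMYUAMTVZ

From the crib: K(10)−O(14)=-4≡22, so the shift is 22.
Subtract 22 from each ciphertext letter:
K(10): 10−22=-12≡14 → O
E(4): 4−22=-18≡8 → I
I(8): 8−22=-14≡12 → M
U(20): 20−22=-2≡24 → Y
Q(16): 16−22=-6≡20 → U
W(22): 22−22=0 → A
I(8): 8−22=-14≡12 → M
P(15): 15−22=-7≡19 → T
R(17): 17−22=-5≡21 → V
V(21): 21−22=-1≡25 → Z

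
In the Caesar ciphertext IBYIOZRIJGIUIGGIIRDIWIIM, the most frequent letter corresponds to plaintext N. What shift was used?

The most frequent ciphertext letter is I (appears 10 times).
I is position 8; N is position 13.
Shift = -5≡21.

21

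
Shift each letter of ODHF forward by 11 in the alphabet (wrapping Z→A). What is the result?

O(14): 14+11=25 → Z
D(3): 3+11=14 → O
H(7): 7+11=18 → S
F(5): 5+11=16 → Q

ZOSQ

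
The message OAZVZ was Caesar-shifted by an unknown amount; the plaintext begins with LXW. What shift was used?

From the crib: O(14)−L(11)=3, so the shift is 3.

3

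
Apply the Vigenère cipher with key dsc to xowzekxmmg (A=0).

agycwmaeoj

Repeat the key across the message: dscdscdscd
x(23)+d(3): 26≡0 → a
o(14)+s(18): 32≡6 → g
w(22)+c(2): 24 → y
z(25)+d(3): 28≡2 → c
e(4)+s(18): 22 → w
k(10)+c(2): 12 → m
x(23)+d(3): 26≡0 → a
m(12)+s(18): 30≡4 → e
m(12)+c(2): 14 → o
g(6)+d(3): 9 → j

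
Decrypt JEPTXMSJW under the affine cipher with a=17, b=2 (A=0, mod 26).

FUNBPWEFS

The inverse of 17 mod 26 is 23, since 17·23=391≡1. Apply D(y)=23·(y−2) mod 26:
J(9): 23·(9−2)=161≡5 → F
E(4): 23·(4−2)=46≡20 → U
P(15): 23·(15−2)=299≡13 → N
T(19): 23·(19−2)=391≡1 → B
X(23): 23·(23−2)=483≡15 → P
M(12): 23·(12−2)=230≡22 → W
S(18): 23·(18−2)=368≡4 → E
J(9): 23·(9−2)=161≡5 → F
W(22): 23·(22−2)=460≡18 → S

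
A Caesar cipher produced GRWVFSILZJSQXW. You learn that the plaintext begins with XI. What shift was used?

From the crib: G(6)−X(23)=-17≡9, so the shift is 9.

9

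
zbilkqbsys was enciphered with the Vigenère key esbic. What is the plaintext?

Repeat the key across the ciphertext: esbicesbic
z(25)−e(4): 21 → v
b(1)−s(18): -17≡9 → j
i(8)−b(1): 7 → h
l(11)−i(8): 3 → d
k(10)−c(2): 8 → i
q(16)−e(4): 12 → m
b(1)−s(18): -17≡9 → j
s(18)−b(1): 17 → r
y(24)−i(8): 16 → q
s(18)−c(2): 16 → q

vjhdimjrqq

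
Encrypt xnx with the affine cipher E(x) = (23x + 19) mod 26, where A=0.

cgc

x(23): 23·23+19=548≡2 → c
n(13): 23·13+19=318≡6 → g
x(23): 23·23+19=548≡2 → c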